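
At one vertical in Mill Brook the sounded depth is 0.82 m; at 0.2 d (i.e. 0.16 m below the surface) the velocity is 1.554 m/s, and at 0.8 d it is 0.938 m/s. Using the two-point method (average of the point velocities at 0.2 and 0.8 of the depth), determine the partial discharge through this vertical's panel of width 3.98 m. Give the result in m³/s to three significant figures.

v̄ = (1.554 + 0.938) / 2 = 1.246 m/s
q = v̄ × d × w = 1.246 × 0.82 × 3.98 = 4.066 m³/s

4.07 m³/s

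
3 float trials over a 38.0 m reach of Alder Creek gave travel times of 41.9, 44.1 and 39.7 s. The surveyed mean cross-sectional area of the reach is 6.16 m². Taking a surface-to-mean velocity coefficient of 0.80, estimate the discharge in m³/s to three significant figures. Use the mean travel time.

4.47 m³/s

t̄ = (41.9 + 44.1 + 39.7) / 3 = 41.9 s
v_surface = L / t̄ = 38.0 / 41.9 = 0.9069 m/s
v_mean = 0.80 × 0.9069 = 0.7255 m/s
Q = A × v_mean = 6.16 × 0.7255 = 4.469 m³/s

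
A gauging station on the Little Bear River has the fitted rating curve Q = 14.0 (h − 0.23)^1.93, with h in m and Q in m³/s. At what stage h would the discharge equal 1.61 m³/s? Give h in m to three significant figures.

h − h₀ = (Q/C)^(1/b) = (1.61/14.0)^(1/1.93) = 0.3261 m
h = 0.23 + 0.3261 = 0.5561 m

0.556 m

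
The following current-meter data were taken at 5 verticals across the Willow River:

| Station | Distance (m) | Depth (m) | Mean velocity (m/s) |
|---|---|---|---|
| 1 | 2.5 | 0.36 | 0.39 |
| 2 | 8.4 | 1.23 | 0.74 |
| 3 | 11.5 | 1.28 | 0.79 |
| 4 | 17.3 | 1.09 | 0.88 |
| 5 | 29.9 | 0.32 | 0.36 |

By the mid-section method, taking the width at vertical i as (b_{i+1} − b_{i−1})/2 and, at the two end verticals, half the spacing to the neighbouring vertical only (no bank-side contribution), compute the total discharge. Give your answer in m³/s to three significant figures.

w_1 = (8.4 − 2.5)/2 = 2.95 m; q_1 = 0.39 × 0.36 × 2.95 = 0.4142 m³/s
w_2 = (11.5 − 2.5)/2 = 4.5 m; q_2 = 0.74 × 1.23 × 4.5 = 4.096 m³/s
w_3 = (17.3 − 8.4)/2 = 4.45 m; q_3 = 0.79 × 1.28 × 4.45 = 4.500 m³/s
w_4 = (29.9 − 11.5)/2 = 9.2 m; q_4 = 0.88 × 1.09 × 9.2 = 8.825 m³/s
w_5 = (29.9 − 17.3)/2 = 6.3 m; q_5 = 0.36 × 0.32 × 6.3 = 0.7258 m³/s
Q = Σ qᵢ = 18.56 m³/s

18.6 m³/s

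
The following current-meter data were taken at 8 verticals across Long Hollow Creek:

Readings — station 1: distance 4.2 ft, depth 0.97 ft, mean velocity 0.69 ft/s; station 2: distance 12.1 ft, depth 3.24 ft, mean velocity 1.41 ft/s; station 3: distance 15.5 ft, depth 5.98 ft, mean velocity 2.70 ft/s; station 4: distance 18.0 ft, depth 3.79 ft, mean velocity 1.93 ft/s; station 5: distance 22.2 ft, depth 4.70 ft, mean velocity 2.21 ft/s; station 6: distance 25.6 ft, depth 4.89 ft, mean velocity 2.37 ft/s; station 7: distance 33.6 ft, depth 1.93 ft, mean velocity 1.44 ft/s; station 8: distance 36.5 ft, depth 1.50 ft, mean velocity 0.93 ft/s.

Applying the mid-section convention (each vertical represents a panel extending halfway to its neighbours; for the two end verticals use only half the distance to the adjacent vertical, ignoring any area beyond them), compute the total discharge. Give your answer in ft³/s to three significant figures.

223 ft³/s

w_1 = (12.1 − 4.2)/2 = 3.95 ft; q_1 = 0.69 × 0.97 × 3.95 = 2.644 ft³/s
w_2 = (15.5 − 4.2)/2 = 5.65 ft; q_2 = 1.41 × 3.24 × 5.65 = 25.81 ft³/s
w_3 = (18.0 − 12.1)/2 = 2.95 ft; q_3 = 2.70 × 5.98 × 2.95 = 47.63 ft³/s
w_4 = (22.2 − 15.5)/2 = 3.35 ft; q_4 = 1.93 × 3.79 × 3.35 = 24.50 ft³/s
w_5 = (25.6 − 18.0)/2 = 3.8 ft; q_5 = 2.21 × 4.70 × 3.8 = 39.47 ft³/s
w_6 = (33.6 − 22.2)/2 = 5.7 ft; q_6 = 2.37 × 4.89 × 5.7 = 66.06 ft³/s
w_7 = (36.5 − 25.6)/2 = 5.45 ft; q_7 = 1.44 × 1.93 × 5.45 = 15.15 ft³/s
w_8 = (36.5 − 33.6)/2 = 1.45 ft; q_8 = 0.93 × 1.50 × 1.45 = 2.023 ft³/s
Q = Σ qᵢ = 223.3 ft³/s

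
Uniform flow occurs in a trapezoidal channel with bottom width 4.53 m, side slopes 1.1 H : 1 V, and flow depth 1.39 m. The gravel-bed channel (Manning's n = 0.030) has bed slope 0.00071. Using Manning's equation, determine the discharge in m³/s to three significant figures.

A = (b + z·y)·y = (4.53 + 1.1×1.39)×1.39 = 8.422 m²
P = b + 2y√(1+z²) = 4.53 + 2×1.39×√(1+1.1²) = 8.663 m
R = A/P = 8.422/8.663 = 0.9722 m
Q = (1/n)·A·R^(2/3)·S^(1/2) = (1/0.030) × 8.422 × 0.9722^(2/3) × 0.00071^(1/2) = 7.341 m³/s

7.34 m³/s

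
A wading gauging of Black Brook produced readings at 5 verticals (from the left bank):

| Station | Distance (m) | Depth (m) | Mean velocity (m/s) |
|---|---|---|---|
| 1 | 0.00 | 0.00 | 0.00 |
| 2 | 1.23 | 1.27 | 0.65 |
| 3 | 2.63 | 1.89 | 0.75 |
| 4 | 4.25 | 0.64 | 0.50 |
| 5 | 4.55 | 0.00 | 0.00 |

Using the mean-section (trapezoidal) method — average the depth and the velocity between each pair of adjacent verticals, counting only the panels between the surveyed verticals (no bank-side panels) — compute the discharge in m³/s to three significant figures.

Panel 1-2: Δb = 1.23 m, d̄ = (0.00+1.27)/2 = 0.635, v̄ = (0.00+0.65)/2 = 0.325 → q = 1.23×0.635×0.325 = 0.2538 m³/s
Panel 2-3: Δb = 1.4 m, d̄ = (1.27+1.89)/2 = 1.58, v̄ = (0.65+0.75)/2 = 0.7 → q = 1.4×1.58×0.7 = 1.548 m³/s
Panel 3-4: Δb = 1.62 m, d̄ = (1.89+0.64)/2 = 1.265, v̄ = (0.75+0.50)/2 = 0.625 → q = 1.62×1.265×0.625 = 1.281 m³/s
Panel 4-5: Δb = 0.3 m, d̄ = (0.64+0.00)/2 = 0.32, v̄ = (0.50+0.00)/2 = 0.25 → q = 0.3×0.32×0.25 = 0.02400 m³/s
Q = Σ q = 3.107 m³/s

3.11 m³/s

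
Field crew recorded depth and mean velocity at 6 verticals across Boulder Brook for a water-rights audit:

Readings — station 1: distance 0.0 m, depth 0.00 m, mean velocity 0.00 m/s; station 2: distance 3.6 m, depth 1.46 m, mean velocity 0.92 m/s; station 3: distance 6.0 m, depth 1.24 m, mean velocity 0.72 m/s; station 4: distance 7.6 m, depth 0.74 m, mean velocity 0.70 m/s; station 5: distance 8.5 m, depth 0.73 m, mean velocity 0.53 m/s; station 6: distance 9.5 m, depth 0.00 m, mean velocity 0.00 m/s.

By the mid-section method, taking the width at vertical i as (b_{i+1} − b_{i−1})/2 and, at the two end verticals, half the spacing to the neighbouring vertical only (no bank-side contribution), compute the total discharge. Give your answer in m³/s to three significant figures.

6.83 m³/s

w_2 = (6.0 − 0.0)/2 = 3 m; q_2 = 0.92 × 1.46 × 3 = 4.030 m³/s
w_3 = (7.6 − 3.6)/2 = 2 m; q_3 = 0.72 × 1.24 × 2 = 1.786 m³/s
w_4 = (8.5 − 6.0)/2 = 1.25 m; q_4 = 0.70 × 0.74 × 1.25 = 0.6475 m³/s
w_5 = (9.5 − 7.6)/2 = 0.95 m; q_5 = 0.53 × 0.73 × 0.95 = 0.3676 m³/s
Stations 1, 6 contribute zero (depth or velocity is 0).
Q = Σ qᵢ = 6.830 m³/s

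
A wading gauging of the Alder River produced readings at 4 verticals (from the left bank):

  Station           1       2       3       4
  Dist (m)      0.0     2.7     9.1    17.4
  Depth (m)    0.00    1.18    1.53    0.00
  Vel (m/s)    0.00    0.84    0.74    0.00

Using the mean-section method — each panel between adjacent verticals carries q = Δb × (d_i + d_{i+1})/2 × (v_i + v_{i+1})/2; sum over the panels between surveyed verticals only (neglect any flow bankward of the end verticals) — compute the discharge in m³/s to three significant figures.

Panel 1-2: Δb = 2.7 m, d̄ = (0.00+1.18)/2 = 0.59, v̄ = (0.00+0.84)/2 = 0.42 → q = 2.7×0.59×0.42 = 0.6691 m³/s
Panel 2-3: Δb = 6.4 m, d̄ = (1.18+1.53)/2 = 1.355, v̄ = (0.84+0.74)/2 = 0.79 → q = 6.4×1.355×0.79 = 6.851 m³/s
Panel 3-4: Δb = 8.3 m, d̄ = (1.53+0.00)/2 = 0.765, v̄ = (0.74+0.00)/2 = 0.37 → q = 8.3×0.765×0.37 = 2.349 m³/s
Q = Σ q = 9.869 m³/s

9.87 m³/s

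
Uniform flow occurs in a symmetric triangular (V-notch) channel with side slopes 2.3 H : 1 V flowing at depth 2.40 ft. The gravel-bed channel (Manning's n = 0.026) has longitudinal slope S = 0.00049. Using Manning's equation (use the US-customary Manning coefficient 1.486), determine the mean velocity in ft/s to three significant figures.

1.35 ft/s

A = z·y² = 2.3×2.40² = 13.25 ft²
P = 2y√(1+z²) = 2×2.40×√(1+2.3²) = 12.04 ft
R = A/P = 13.25/12.04 = 1.100 ft
Q = (1.486/n)·A·R^(2/3)·S^(1/2) = (1.486/0.026) × 13.25 × 1.100^(2/3) × 0.00049^(1/2) = 17.87 ft³/s
V = Q/A = 17.87/13.25 = 1.349 ft/s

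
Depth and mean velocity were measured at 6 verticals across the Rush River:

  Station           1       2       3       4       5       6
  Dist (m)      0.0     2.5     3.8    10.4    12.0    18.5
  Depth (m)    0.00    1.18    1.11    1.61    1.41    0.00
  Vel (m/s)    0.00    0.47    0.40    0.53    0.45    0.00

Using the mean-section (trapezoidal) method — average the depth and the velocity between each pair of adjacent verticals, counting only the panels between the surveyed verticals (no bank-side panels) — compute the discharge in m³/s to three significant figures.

Panel 1-2: Δb = 2.5 m, d̄ = (0.00+1.18)/2 = 0.59, v̄ = (0.00+0.47)/2 = 0.235 → q = 2.5×0.59×0.235 = 0.3466 m³/s
Panel 2-3: Δb = 1.3 m, d̄ = (1.18+1.11)/2 = 1.145, v̄ = (0.47+0.40)/2 = 0.435 → q = 1.3×1.145×0.435 = 0.6475 m³/s
Panel 3-4: Δb = 6.6 m, d̄ = (1.11+1.61)/2 = 1.36, v̄ = (0.40+0.53)/2 = 0.465 → q = 6.6×1.36×0.465 = 4.174 m³/s
Panel 4-5: Δb = 1.6 m, d̄ = (1.61+1.41)/2 = 1.51, v̄ = (0.53+0.45)/2 = 0.49 → q = 1.6×1.51×0.49 = 1.184 m³/s
Panel 5-6: Δb = 6.5 m, d̄ = (1.41+0.00)/2 = 0.705, v̄ = (0.45+0.00)/2 = 0.225 → q = 6.5×0.705×0.225 = 1.031 m³/s
Q = Σ q = 7.383 m³/s

7.38 m³/s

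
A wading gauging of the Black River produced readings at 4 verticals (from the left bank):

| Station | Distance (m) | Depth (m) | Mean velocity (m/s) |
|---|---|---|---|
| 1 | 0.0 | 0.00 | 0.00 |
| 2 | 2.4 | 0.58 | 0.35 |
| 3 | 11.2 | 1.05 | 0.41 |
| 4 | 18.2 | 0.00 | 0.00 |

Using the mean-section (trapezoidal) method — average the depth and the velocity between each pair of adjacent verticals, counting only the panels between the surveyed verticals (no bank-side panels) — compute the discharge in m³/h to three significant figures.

13000 m³/h

Panel 1-2: Δb = 2.4 m, d̄ = (0.00+0.58)/2 = 0.29, v̄ = (0.00+0.35)/2 = 0.175 → q = 2.4×0.29×0.175 = 0.1218 m³/s
Panel 2-3: Δb = 8.8 m, d̄ = (0.58+1.05)/2 = 0.815, v̄ = (0.35+0.41)/2 = 0.38 → q = 8.8×0.815×0.38 = 2.725 m³/s
Panel 3-4: Δb = 7 m, d̄ = (1.05+0.00)/2 = 0.525, v̄ = (0.41+0.00)/2 = 0.205 → q = 7×0.525×0.205 = 0.7534 m³/s
Q = Σ q = 3.601 m³/s
= 3.601 × 3600 = 12960 m³/h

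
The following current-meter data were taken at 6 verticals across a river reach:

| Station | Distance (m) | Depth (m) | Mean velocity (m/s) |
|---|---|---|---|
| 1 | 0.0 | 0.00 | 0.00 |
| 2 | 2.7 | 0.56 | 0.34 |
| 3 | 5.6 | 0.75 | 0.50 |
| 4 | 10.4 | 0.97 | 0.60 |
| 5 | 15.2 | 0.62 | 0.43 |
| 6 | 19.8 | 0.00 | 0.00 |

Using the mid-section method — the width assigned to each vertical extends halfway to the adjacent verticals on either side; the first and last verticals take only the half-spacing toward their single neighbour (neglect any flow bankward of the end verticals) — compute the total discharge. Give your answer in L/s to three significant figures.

6020 L/s

w_2 = (5.6 − 0.0)/2 = 2.8 m; q_2 = 0.34 × 0.56 × 2.8 = 0.5331 m³/s
w_3 = (10.4 − 2.7)/2 = 3.85 m; q_3 = 0.50 × 0.75 × 3.85 = 1.444 m³/s
w_4 = (15.2 − 5.6)/2 = 4.8 m; q_4 = 0.60 × 0.97 × 4.8 = 2.794 m³/s
w_5 = (19.8 − 10.4)/2 = 4.7 m; q_5 = 0.43 × 0.62 × 4.7 = 1.253 m³/s
Stations 1, 6 contribute zero (depth or velocity is 0).
Q = Σ qᵢ = 6.023 m³/s
= 6.023 × 1000 = 6023 L/s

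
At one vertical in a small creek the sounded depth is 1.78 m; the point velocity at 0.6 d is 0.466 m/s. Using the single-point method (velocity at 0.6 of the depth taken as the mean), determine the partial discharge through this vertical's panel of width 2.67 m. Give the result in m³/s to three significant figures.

2.21 m³/s

v̄ = v₀.₆ = 0.466 m/s
q = v̄ × d × w = 0.4660 × 1.78 × 2.67 = 2.215 m³/s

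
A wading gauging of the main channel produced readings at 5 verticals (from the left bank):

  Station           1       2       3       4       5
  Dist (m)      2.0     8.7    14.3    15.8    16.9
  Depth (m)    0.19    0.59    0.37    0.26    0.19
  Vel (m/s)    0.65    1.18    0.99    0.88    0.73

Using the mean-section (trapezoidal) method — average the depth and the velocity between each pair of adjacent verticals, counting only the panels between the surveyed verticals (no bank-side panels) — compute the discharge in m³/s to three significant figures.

5.95 m³/s

Panel 1-2: Δb = 6.7 m, d̄ = (0.19+0.59)/2 = 0.39, v̄ = (0.65+1.18)/2 = 0.915 → q = 6.7×0.39×0.915 = 2.391 m³/s
Panel 2-3: Δb = 5.6 m, d̄ = (0.59+0.37)/2 = 0.48, v̄ = (1.18+0.99)/2 = 1.085 → q = 5.6×0.48×1.085 = 2.916 m³/s
Panel 3-4: Δb = 1.5 m, d̄ = (0.37+0.26)/2 = 0.315, v̄ = (0.99+0.88)/2 = 0.935 → q = 1.5×0.315×0.935 = 0.4418 m³/s
Panel 4-5: Δb = 1.1 m, d̄ = (0.26+0.19)/2 = 0.225, v̄ = (0.88+0.73)/2 = 0.805 → q = 1.1×0.225×0.805 = 0.1992 m³/s
Q = Σ q = 5.948 m³/s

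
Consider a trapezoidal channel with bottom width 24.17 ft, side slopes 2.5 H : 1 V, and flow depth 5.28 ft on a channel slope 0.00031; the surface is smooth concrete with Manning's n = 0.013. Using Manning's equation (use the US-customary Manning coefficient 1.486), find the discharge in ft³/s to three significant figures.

A = (b + z·y)·y = (24.17 + 2.5×5.28)×5.28 = 197.3 ft²
P = b + 2y√(1+z²) = 24.17 + 2×5.28×√(1+2.5²) = 52.60 ft
R = A/P = 197.3/52.60 = 3.751 ft
Q = (1.486/n)·A·R^(2/3)·S^(1/2) = (1.486/0.013) × 197.3 × 3.751^(2/3) × 0.00031^(1/2) = 958.7 ft³/s

959 ft³/s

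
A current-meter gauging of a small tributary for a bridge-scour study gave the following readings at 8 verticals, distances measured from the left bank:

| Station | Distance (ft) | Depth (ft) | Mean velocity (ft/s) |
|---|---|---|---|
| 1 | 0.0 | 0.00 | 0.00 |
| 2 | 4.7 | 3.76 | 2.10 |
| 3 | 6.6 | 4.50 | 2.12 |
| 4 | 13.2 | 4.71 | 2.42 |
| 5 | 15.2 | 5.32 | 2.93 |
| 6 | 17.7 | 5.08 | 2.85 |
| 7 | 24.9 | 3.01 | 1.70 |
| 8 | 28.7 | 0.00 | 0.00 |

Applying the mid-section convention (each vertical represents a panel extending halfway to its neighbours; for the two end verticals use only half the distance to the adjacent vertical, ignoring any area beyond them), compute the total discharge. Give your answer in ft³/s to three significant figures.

249 ft³/s

w_2 = (6.6 − 0.0)/2 = 3.3 ft; q_2 = 2.10 × 3.76 × 3.3 = 26.06 ft³/s
w_3 = (13.2 − 4.7)/2 = 4.25 ft; q_3 = 2.12 × 4.50 × 4.25 = 40.55 ft³/s
w_4 = (15.2 − 6.6)/2 = 4.3 ft; q_4 = 2.42 × 4.71 × 4.3 = 49.01 ft³/s
w_5 = (17.7 − 13.2)/2 = 2.25 ft; q_5 = 2.93 × 5.32 × 2.25 = 35.07 ft³/s
w_6 = (24.9 − 15.2)/2 = 4.85 ft; q_6 = 2.85 × 5.08 × 4.85 = 70.22 ft³/s
w_7 = (28.7 − 17.7)/2 = 5.5 ft; q_7 = 1.70 × 3.01 × 5.5 = 28.14 ft³/s
Stations 1, 8 contribute zero (depth or velocity is 0).
Q = Σ qᵢ = 249.0 ft³/s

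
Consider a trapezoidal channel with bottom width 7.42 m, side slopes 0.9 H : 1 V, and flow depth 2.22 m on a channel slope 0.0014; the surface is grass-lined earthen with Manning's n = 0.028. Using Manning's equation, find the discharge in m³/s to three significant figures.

A = (b + z·y)·y = (7.42 + 0.9×2.22)×2.22 = 20.91 m²
P = b + 2y√(1+z²) = 7.42 + 2×2.22×√(1+0.9²) = 13.39 m
R = A/P = 20.91/13.39 = 1.561 m
Q = (1/n)·A·R^(2/3)·S^(1/2) = (1/0.028) × 20.91 × 1.561^(2/3) × 0.0014^(1/2) = 37.60 m³/s

37.6 m³/s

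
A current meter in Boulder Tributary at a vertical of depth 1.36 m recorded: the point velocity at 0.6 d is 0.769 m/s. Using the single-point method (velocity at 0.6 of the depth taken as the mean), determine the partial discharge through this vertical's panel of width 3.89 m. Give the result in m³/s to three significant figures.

v̄ = v₀.₆ = 0.769 m/s
q = v̄ × d × w = 0.7690 × 1.36 × 3.89 = 4.068 m³/s

4.07 m³/s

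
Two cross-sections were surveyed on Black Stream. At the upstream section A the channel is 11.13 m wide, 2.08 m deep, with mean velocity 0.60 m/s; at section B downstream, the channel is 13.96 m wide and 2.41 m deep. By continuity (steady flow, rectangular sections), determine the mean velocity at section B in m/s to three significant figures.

0.413 m/s

Q = A₁V₁ = (11.13×2.08) × 0.60 = 13.89 m³/s
A₂ = 13.96 × 2.41 = 33.64 m²
V₂ = Q/A₂ = 13.89/33.64 = 0.4129 m/s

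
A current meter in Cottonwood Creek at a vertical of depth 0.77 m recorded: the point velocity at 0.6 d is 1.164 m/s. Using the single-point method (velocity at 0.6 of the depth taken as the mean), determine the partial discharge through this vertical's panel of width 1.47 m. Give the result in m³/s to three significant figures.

1.32 m³/s

v̄ = v₀.₆ = 1.164 m/s
q = v̄ × d × w = 1.164 × 0.77 × 1.47 = 1.318 m³/s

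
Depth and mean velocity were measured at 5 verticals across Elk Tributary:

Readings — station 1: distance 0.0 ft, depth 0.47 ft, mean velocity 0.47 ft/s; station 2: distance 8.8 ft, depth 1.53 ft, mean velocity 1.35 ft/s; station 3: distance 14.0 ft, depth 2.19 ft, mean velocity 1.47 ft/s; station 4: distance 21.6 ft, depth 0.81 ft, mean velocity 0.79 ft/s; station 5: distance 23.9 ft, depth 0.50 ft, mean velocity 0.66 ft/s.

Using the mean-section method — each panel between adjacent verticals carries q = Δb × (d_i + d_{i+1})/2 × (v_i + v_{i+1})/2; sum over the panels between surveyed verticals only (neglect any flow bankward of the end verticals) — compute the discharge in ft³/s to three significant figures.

Panel 1-2: Δb = 8.8 ft, d̄ = (0.47+1.53)/2 = 1, v̄ = (0.47+1.35)/2 = 0.91 → q = 8.8×1×0.91 = 8.008 ft³/s
Panel 2-3: Δb = 5.2 ft, d̄ = (1.53+2.19)/2 = 1.86, v̄ = (1.35+1.47)/2 = 1.41 → q = 5.2×1.86×1.41 = 13.64 ft³/s
Panel 3-4: Δb = 7.6 ft, d̄ = (2.19+0.81)/2 = 1.5, v̄ = (1.47+0.79)/2 = 1.13 → q = 7.6×1.5×1.13 = 12.88 ft³/s
Panel 4-5: Δb = 2.3 ft, d̄ = (0.81+0.50)/2 = 0.655, v̄ = (0.79+0.66)/2 = 0.725 → q = 2.3×0.655×0.725 = 1.092 ft³/s
Q = Σ q = 35.62 ft³/s

35.6 ft³/s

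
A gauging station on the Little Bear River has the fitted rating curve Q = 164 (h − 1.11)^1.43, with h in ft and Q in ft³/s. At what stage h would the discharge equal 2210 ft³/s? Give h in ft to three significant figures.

h − h₀ = (Q/C)^(1/b) = (2210/164)^(1/1.43) = 6.164 ft
h = 1.11 + 6.164 = 7.274 ft

7.27 ft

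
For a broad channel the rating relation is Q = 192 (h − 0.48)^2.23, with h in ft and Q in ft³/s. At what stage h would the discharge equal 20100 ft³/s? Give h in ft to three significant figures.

8.53 ft

h − h₀ = (Q/C)^(1/b) = (20100/192)^(1/2.23) = 8.050 ft
h = 0.48 + 8.050 = 8.530 ft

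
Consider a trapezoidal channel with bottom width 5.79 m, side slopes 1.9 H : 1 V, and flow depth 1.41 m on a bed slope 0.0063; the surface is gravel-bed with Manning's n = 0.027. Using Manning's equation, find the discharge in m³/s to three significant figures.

A = (b + z·y)·y = (5.79 + 1.9×1.41)×1.41 = 11.94 m²
P = b + 2y√(1+z²) = 5.79 + 2×1.41×√(1+1.9²) = 11.84 m
R = A/P = 11.94/11.84 = 1.008 m
Q = (1/n)·A·R^(2/3)·S^(1/2) = (1/0.027) × 11.94 × 1.008^(2/3) × 0.0063^(1/2) = 35.29 m³/s

35.3 m³/s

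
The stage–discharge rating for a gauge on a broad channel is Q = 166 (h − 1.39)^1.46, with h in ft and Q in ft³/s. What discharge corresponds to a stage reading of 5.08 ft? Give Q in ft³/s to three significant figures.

1120 ft³/s

Q = 166 × (5.08 − 1.39)^1.46 = 166 × 3.69^1.46 = 1117 ft³/s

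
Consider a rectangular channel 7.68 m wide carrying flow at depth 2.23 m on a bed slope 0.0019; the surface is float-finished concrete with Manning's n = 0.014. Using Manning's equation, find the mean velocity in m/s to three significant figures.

3.92 m/s

A = b·y = 7.68 × 2.23 = 17.13 m²
P = b + 2y = 7.68 + 2×2.23 = 12.14 m
R = A/P = 17.13/12.14 = 1.411 m
Q = (1/n)·A·R^(2/3)·S^(1/2) = (1/0.014) × 17.13 × 1.411^(2/3) × 0.0019^(1/2) = 67.07 m³/s
V = Q/A = 67.07/17.13 = 3.916 m/s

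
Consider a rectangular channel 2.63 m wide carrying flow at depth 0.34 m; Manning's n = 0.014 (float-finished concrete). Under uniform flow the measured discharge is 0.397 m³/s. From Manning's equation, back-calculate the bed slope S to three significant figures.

0.000221

A = b·y = 2.63 × 0.34 = 0.8942 m²
P = b + 2y = 2.63 + 2×0.34 = 3.310 m
R = A/P = 0.8942/3.310 = 0.2702 m
S = (Q·n / (1·A·R^(2/3)))² = (0.397×0.014 / (1×0.8942×0.4179))² = 0.0002212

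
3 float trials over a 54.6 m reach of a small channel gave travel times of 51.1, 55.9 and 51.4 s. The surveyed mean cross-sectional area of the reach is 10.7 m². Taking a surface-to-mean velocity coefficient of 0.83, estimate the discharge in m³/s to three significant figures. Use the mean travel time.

t̄ = (51.1 + 55.9 + 51.4) / 3 = 52.8 s
v_surface = L / t̄ = 54.6 / 52.8 = 1.034 m/s
v_mean = 0.83 × 1.034 = 0.8583 m/s
Q = A × v_mean = 10.7 × 0.8583 = 9.184 m³/s

9.18 m³/s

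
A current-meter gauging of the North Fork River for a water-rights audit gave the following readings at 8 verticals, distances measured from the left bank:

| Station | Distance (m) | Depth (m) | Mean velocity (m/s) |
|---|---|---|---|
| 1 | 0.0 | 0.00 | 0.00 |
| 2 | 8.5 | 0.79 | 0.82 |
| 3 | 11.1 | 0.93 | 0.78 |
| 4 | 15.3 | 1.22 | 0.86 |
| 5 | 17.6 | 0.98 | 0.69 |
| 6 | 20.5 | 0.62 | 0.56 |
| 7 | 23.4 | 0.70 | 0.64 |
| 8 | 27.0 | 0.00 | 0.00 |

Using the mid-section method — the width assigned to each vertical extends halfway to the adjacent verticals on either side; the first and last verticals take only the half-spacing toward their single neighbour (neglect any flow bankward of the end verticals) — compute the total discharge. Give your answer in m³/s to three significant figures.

13.7 m³/s

w_2 = (11.1 − 0.0)/2 = 5.55 m; q_2 = 0.82 × 0.79 × 5.55 = 3.595 m³/s
w_3 = (15.3 − 8.5)/2 = 3.4 m; q_3 = 0.78 × 0.93 × 3.4 = 2.466 m³/s
w_4 = (17.6 − 11.1)/2 = 3.25 m; q_4 = 0.86 × 1.22 × 3.25 = 3.410 m³/s
w_5 = (20.5 − 15.3)/2 = 2.6 m; q_5 = 0.69 × 0.98 × 2.6 = 1.758 m³/s
w_6 = (23.4 − 17.6)/2 = 2.9 m; q_6 = 0.56 × 0.62 × 2.9 = 1.007 m³/s
w_7 = (27.0 − 20.5)/2 = 3.25 m; q_7 = 0.64 × 0.70 × 3.25 = 1.456 m³/s
Stations 1, 8 contribute zero (depth or velocity is 0).
Q = Σ qᵢ = 13.69 m³/s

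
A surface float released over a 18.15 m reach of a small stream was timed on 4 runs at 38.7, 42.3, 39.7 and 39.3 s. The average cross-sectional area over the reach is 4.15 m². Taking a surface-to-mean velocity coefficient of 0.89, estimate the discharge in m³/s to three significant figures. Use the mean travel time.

1.68 m³/s

t̄ = (38.7 + 42.3 + 39.7 + 39.3) / 4 = 40 s
v_surface = L / t̄ = 18.15 / 40 = 0.4538 m/s
v_mean = 0.89 × 0.4538 = 0.4038 m/s
Q = A × v_mean = 4.15 × 0.4038 = 1.676 m³/s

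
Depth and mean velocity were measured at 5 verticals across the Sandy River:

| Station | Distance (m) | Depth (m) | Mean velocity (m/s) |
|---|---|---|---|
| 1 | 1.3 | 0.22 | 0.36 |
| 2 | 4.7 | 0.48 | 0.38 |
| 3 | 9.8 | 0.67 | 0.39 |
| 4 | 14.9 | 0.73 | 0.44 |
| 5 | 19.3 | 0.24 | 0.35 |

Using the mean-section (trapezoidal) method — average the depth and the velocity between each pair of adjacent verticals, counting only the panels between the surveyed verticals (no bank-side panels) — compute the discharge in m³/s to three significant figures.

Panel 1-2: Δb = 3.4 m, d̄ = (0.22+0.48)/2 = 0.35, v̄ = (0.36+0.38)/2 = 0.37 → q = 3.4×0.35×0.37 = 0.4403 m³/s
Panel 2-3: Δb = 5.1 m, d̄ = (0.48+0.67)/2 = 0.575, v̄ = (0.38+0.39)/2 = 0.385 → q = 5.1×0.575×0.385 = 1.129 m³/s
Panel 3-4: Δb = 5.1 m, d̄ = (0.67+0.73)/2 = 0.7, v̄ = (0.39+0.44)/2 = 0.415 → q = 5.1×0.7×0.415 = 1.482 m³/s
Panel 4-5: Δb = 4.4 m, d̄ = (0.73+0.24)/2 = 0.485, v̄ = (0.44+0.35)/2 = 0.395 → q = 4.4×0.485×0.395 = 0.8429 m³/s
Q = Σ q = 3.894 m³/s

3.89 m³/s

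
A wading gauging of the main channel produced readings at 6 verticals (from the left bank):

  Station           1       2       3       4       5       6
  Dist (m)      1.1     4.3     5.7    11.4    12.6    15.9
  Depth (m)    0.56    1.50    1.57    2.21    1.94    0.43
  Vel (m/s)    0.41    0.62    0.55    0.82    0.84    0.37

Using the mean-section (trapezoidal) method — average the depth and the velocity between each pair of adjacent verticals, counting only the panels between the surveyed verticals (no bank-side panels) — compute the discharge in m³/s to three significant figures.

Panel 1-2: Δb = 3.2 m, d̄ = (0.56+1.50)/2 = 1.03, v̄ = (0.41+0.62)/2 = 0.515 → q = 3.2×1.03×0.515 = 1.697 m³/s
Panel 2-3: Δb = 1.4 m, d̄ = (1.50+1.57)/2 = 1.535, v̄ = (0.62+0.55)/2 = 0.585 → q = 1.4×1.535×0.585 = 1.257 m³/s
Panel 3-4: Δb = 5.7 m, d̄ = (1.57+2.21)/2 = 1.89, v̄ = (0.55+0.82)/2 = 0.685 → q = 5.7×1.89×0.685 = 7.380 m³/s
Panel 4-5: Δb = 1.2 m, d̄ = (2.21+1.94)/2 = 2.075, v̄ = (0.82+0.84)/2 = 0.83 → q = 1.2×2.075×0.83 = 2.067 m³/s
Panel 5-6: Δb = 3.3 m, d̄ = (1.94+0.43)/2 = 1.185, v̄ = (0.84+0.37)/2 = 0.605 → q = 3.3×1.185×0.605 = 2.366 m³/s
Q = Σ q = 14.77 m³/s

14.8 m³/s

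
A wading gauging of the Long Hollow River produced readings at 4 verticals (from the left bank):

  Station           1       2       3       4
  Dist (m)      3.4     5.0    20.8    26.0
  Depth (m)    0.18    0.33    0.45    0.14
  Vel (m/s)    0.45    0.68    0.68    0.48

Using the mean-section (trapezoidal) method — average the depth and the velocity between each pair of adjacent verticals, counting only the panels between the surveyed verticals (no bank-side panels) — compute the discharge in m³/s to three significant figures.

5.31 m³/s

Panel 1-2: Δb = 1.6 m, d̄ = (0.18+0.33)/2 = 0.255, v̄ = (0.45+0.68)/2 = 0.565 → q = 1.6×0.255×0.565 = 0.2305 m³/s
Panel 2-3: Δb = 15.8 m, d̄ = (0.33+0.45)/2 = 0.39, v̄ = (0.68+0.68)/2 = 0.68 → q = 15.8×0.39×0.68 = 4.190 m³/s
Panel 3-4: Δb = 5.2 m, d̄ = (0.45+0.14)/2 = 0.295, v̄ = (0.68+0.48)/2 = 0.58 → q = 5.2×0.295×0.58 = 0.8897 m³/s
Q = Σ q = 5.310 m³/s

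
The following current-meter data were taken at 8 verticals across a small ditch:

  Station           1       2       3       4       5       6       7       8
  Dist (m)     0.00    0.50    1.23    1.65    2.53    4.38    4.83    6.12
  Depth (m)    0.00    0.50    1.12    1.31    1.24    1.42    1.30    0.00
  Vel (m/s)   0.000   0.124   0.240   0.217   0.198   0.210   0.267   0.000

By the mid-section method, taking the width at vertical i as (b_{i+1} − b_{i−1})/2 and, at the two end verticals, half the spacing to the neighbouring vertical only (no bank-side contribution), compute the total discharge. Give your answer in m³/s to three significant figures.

1.36 m³/s

w_2 = (1.23 − 0.00)/2 = 0.615 m; q_2 = 0.124 × 0.50 × 0.615 = 0.03813 m³/s
w_3 = (1.65 − 0.50)/2 = 0.575 m; q_3 = 0.240 × 1.12 × 0.575 = 0.1546 m³/s
w_4 = (2.53 − 1.23)/2 = 0.65 m; q_4 = 0.217 × 1.31 × 0.65 = 0.1848 m³/s
w_5 = (4.38 − 1.65)/2 = 1.365 m; q_5 = 0.198 × 1.24 × 1.365 = 0.3351 m³/s
w_6 = (4.83 − 2.53)/2 = 1.15 m; q_6 = 0.210 × 1.42 × 1.15 = 0.3429 m³/s
w_7 = (6.12 − 4.38)/2 = 0.87 m; q_7 = 0.267 × 1.30 × 0.87 = 0.3020 m³/s
Stations 1, 8 contribute zero (depth or velocity is 0).
Q = Σ qᵢ = 1.358 m³/s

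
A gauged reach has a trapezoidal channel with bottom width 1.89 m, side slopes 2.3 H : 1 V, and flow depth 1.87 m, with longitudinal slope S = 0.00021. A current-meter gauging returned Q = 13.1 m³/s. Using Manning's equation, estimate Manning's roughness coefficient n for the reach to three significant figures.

0.0130

A = (b + z·y)·y = (1.89 + 2.3×1.87)×1.87 = 11.58 m²
P = b + 2y√(1+z²) = 1.89 + 2×1.87×√(1+2.3²) = 11.27 m
R = A/P = 11.58/11.27 = 1.027 m
n = (1/Q)·A·R^(2/3)·S^(1/2) = (1/13.1) × 11.58 × 1.018 × 0.01449 = 0.01304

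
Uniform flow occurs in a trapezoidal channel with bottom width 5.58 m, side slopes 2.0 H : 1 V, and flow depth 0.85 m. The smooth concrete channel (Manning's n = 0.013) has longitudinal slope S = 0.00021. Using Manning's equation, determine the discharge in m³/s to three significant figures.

A = (b + z·y)·y = (5.58 + 2.0×0.85)×0.85 = 6.188 m²
P = b + 2y√(1+z²) = 5.58 + 2×0.85×√(1+2.0²) = 9.381 m
R = A/P = 6.188/9.381 = 0.6596 m
Q = (1/n)·A·R^(2/3)·S^(1/2) = (1/0.013) × 6.188 × 0.6596^(2/3) × 0.00021^(1/2) = 5.227 m³/s

5.23 m³/s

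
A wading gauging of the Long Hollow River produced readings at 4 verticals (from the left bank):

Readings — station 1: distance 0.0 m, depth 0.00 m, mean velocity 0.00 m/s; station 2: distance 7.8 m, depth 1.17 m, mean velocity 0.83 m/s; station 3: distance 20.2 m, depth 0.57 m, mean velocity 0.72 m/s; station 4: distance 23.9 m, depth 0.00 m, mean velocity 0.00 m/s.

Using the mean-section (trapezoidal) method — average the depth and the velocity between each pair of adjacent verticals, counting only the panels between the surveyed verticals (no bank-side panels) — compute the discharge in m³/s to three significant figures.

10.6 m³/s

Panel 1-2: Δb = 7.8 m, d̄ = (0.00+1.17)/2 = 0.585, v̄ = (0.00+0.83)/2 = 0.415 → q = 7.8×0.585×0.415 = 1.894 m³/s
Panel 2-3: Δb = 12.4 m, d̄ = (1.17+0.57)/2 = 0.87, v̄ = (0.83+0.72)/2 = 0.775 → q = 12.4×0.87×0.775 = 8.361 m³/s
Panel 3-4: Δb = 3.7 m, d̄ = (0.57+0.00)/2 = 0.285, v̄ = (0.72+0.00)/2 = 0.36 → q = 3.7×0.285×0.36 = 0.3796 m³/s
Q = Σ q = 10.63 m³/s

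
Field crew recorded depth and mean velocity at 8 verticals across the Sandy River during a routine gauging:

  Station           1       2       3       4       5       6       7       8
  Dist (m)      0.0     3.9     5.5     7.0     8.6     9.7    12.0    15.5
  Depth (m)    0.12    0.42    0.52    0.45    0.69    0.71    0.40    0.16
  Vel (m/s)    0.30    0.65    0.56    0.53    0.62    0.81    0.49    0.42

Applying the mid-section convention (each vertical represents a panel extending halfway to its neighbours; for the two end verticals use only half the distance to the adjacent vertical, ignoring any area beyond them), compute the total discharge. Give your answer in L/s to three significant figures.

w_1 = (3.9 − 0.0)/2 = 1.95 m; q_1 = 0.30 × 0.12 × 1.95 = 0.07020 m³/s
w_2 = (5.5 − 0.0)/2 = 2.75 m; q_2 = 0.65 × 0.42 × 2.75 = 0.7508 m³/s
w_3 = (7.0 − 3.9)/2 = 1.55 m; q_3 = 0.56 × 0.52 × 1.55 = 0.4514 m³/s
w_4 = (8.6 − 5.5)/2 = 1.55 m; q_4 = 0.53 × 0.45 × 1.55 = 0.3697 m³/s
w_5 = (9.7 − 7.0)/2 = 1.35 m; q_5 = 0.62 × 0.69 × 1.35 = 0.5775 m³/s
w_6 = (12.0 − 8.6)/2 = 1.7 m; q_6 = 0.81 × 0.71 × 1.7 = 0.9777 m³/s
w_7 = (15.5 − 9.7)/2 = 2.9 m; q_7 = 0.49 × 0.40 × 2.9 = 0.5684 m³/s
w_8 = (15.5 − 12.0)/2 = 1.75 m; q_8 = 0.42 × 0.16 × 1.75 = 0.1176 m³/s
Q = Σ qᵢ = 3.883 m³/s
= 3.883 × 1000 = 3883 L/s

3880 L/s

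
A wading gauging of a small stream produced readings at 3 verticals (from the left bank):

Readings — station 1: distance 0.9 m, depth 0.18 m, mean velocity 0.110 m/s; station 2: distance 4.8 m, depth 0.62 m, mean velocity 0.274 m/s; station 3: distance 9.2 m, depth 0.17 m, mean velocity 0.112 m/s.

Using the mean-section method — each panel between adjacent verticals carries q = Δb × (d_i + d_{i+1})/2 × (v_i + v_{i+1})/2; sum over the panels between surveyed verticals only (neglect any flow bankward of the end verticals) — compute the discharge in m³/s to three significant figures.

0.635 m³/s

Panel 1-2: Δb = 3.9 m, d̄ = (0.18+0.62)/2 = 0.4, v̄ = (0.110+0.274)/2 = 0.192 → q = 3.9×0.4×0.192 = 0.2995 m³/s
Panel 2-3: Δb = 4.4 m, d̄ = (0.62+0.17)/2 = 0.395, v̄ = (0.274+0.112)/2 = 0.193 → q = 4.4×0.395×0.193 = 0.3354 m³/s
Q = Σ q = 0.6350 m³/s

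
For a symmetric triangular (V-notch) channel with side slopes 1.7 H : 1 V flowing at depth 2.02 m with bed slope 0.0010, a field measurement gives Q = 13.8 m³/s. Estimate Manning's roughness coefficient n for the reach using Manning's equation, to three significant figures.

0.0145

A = z·y² = 1.7×2.02² = 6.937 m²
P = 2y√(1+z²) = 2×2.02×√(1+1.7²) = 7.968 m
R = A/P = 6.937/7.968 = 0.8706 m
n = (1/Q)·A·R^(2/3)·S^(1/2) = (1/13.8) × 6.937 × 0.9117 × 0.03162 = 0.01449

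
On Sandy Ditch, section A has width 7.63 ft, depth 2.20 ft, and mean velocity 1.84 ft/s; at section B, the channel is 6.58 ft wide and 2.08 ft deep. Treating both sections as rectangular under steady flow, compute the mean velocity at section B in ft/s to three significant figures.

Q = A₁V₁ = (7.63×2.20) × 1.84 = 30.89 ft³/s
A₂ = 6.58 × 2.08 = 13.69 ft²
V₂ = Q/A₂ = 30.89/13.69 = 2.257 ft/s

2.26 ft/s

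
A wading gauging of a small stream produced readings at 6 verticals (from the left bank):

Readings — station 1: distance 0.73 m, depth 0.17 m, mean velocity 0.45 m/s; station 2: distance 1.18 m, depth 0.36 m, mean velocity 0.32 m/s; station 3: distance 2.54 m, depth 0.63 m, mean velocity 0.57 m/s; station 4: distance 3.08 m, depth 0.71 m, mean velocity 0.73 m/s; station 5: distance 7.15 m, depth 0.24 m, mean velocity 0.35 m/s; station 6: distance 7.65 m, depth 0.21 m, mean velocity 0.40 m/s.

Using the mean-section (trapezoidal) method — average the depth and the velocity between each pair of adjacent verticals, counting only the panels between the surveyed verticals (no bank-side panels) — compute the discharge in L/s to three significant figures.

Panel 1-2: Δb = 0.45 m, d̄ = (0.17+0.36)/2 = 0.265, v̄ = (0.45+0.32)/2 = 0.385 → q = 0.45×0.265×0.385 = 0.04591 m³/s
Panel 2-3: Δb = 1.36 m, d̄ = (0.36+0.63)/2 = 0.495, v̄ = (0.32+0.57)/2 = 0.445 → q = 1.36×0.495×0.445 = 0.2996 m³/s
Panel 3-4: Δb = 0.54 m, d̄ = (0.63+0.71)/2 = 0.67, v̄ = (0.57+0.73)/2 = 0.65 → q = 0.54×0.67×0.65 = 0.2352 m³/s
Panel 4-5: Δb = 4.07 m, d̄ = (0.71+0.24)/2 = 0.475, v̄ = (0.73+0.35)/2 = 0.54 → q = 4.07×0.475×0.54 = 1.044 m³/s
Panel 5-6: Δb = 0.5 m, d̄ = (0.24+0.21)/2 = 0.225, v̄ = (0.35+0.40)/2 = 0.375 → q = 0.5×0.225×0.375 = 0.04219 m³/s
Q = Σ q = 1.667 m³/s
= 1.667 × 1000 = 1667 L/s

1670 L/s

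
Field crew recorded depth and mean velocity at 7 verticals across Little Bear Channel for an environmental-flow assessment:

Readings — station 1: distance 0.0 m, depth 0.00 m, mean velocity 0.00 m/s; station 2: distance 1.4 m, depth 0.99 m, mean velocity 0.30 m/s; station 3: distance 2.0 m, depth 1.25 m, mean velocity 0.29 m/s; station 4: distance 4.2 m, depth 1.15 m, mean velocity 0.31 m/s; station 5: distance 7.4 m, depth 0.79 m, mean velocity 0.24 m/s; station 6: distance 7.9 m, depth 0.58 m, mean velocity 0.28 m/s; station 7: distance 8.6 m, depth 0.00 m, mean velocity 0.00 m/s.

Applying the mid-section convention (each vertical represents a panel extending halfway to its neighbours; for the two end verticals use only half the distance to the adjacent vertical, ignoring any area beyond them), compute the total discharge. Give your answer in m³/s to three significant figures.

w_2 = (2.0 − 0.0)/2 = 1 m; q_2 = 0.30 × 0.99 × 1 = 0.2970 m³/s
w_3 = (4.2 − 1.4)/2 = 1.4 m; q_3 = 0.29 × 1.25 × 1.4 = 0.5075 m³/s
w_4 = (7.4 − 2.0)/2 = 2.7 m; q_4 = 0.31 × 1.15 × 2.7 = 0.9626 m³/s
w_5 = (7.9 − 4.2)/2 = 1.85 m; q_5 = 0.24 × 0.79 × 1.85 = 0.3508 m³/s
w_6 = (8.6 − 7.4)/2 = 0.6 m; q_6 = 0.28 × 0.58 × 0.6 = 0.09744 m³/s
Stations 1, 7 contribute zero (depth or velocity is 0).
Q = Σ qᵢ = 2.215 m³/s

2.22 m³/s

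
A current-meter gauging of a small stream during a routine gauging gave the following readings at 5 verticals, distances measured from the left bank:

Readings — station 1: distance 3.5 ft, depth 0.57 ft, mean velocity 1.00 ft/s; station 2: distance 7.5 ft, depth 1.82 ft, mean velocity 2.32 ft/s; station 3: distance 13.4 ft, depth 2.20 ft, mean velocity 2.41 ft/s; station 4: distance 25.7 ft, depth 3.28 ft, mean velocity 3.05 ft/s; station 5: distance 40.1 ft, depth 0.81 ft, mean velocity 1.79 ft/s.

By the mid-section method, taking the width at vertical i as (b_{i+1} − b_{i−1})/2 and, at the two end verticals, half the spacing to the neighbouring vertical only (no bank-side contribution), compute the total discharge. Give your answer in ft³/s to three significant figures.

214 ft³/s

w_1 = (7.5 − 3.5)/2 = 2 ft; q_1 = 1.00 × 0.57 × 2 = 1.140 ft³/s
w_2 = (13.4 − 3.5)/2 = 4.95 ft; q_2 = 2.32 × 1.82 × 4.95 = 20.90 ft³/s
w_3 = (25.7 − 7.5)/2 = 9.1 ft; q_3 = 2.41 × 2.20 × 9.1 = 48.25 ft³/s
w_4 = (40.1 − 13.4)/2 = 13.35 ft; q_4 = 3.05 × 3.28 × 13.35 = 133.6 ft³/s
w_5 = (40.1 − 25.7)/2 = 7.2 ft; q_5 = 1.79 × 0.81 × 7.2 = 10.44 ft³/s
Q = Σ qᵢ = 214.3 ft³/s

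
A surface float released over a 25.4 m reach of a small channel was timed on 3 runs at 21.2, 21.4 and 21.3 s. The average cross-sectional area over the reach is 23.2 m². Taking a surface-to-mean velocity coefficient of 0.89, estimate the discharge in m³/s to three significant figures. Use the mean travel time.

24.6 m³/s

t̄ = (21.2 + 21.4 + 21.3) / 3 = 21.3 s
v_surface = L / t̄ = 25.4 / 21.3 = 1.192 m/s
v_mean = 0.89 × 1.192 = 1.061 m/s
Q = A × v_mean = 23.2 × 1.061 = 24.62 m³/s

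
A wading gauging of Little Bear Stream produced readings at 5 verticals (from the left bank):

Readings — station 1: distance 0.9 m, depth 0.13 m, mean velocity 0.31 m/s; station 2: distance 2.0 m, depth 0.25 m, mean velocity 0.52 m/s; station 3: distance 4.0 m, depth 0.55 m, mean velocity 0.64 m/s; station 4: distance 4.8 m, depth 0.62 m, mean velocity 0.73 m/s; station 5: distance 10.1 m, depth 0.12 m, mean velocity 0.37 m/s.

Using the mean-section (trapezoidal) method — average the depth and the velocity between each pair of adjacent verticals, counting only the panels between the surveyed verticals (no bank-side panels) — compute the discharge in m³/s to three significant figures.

1.95 m³/s

Panel 1-2: Δb = 1.1 m, d̄ = (0.13+0.25)/2 = 0.19, v̄ = (0.31+0.52)/2 = 0.415 → q = 1.1×0.19×0.415 = 0.08674 m³/s
Panel 2-3: Δb = 2 m, d̄ = (0.25+0.55)/2 = 0.4, v̄ = (0.52+0.64)/2 = 0.58 → q = 2×0.4×0.58 = 0.4640 m³/s
Panel 3-4: Δb = 0.8 m, d̄ = (0.55+0.62)/2 = 0.585, v̄ = (0.64+0.73)/2 = 0.685 → q = 0.8×0.585×0.685 = 0.3206 m³/s
Panel 4-5: Δb = 5.3 m, d̄ = (0.62+0.12)/2 = 0.37, v̄ = (0.73+0.37)/2 = 0.55 → q = 5.3×0.37×0.55 = 1.079 m³/s
Q = Σ q = 1.950 m³/s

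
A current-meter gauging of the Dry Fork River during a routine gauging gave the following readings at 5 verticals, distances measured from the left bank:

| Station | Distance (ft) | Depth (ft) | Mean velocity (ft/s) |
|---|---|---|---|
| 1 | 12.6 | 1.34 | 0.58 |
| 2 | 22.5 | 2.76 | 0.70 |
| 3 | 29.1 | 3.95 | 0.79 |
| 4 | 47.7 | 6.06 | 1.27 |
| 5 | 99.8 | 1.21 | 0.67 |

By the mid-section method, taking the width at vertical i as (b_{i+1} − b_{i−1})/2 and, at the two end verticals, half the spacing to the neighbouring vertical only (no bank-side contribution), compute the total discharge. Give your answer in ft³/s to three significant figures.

w_1 = (22.5 − 12.6)/2 = 4.95 ft; q_1 = 0.58 × 1.34 × 4.95 = 3.847 ft³/s
w_2 = (29.1 − 12.6)/2 = 8.25 ft; q_2 = 0.70 × 2.76 × 8.25 = 15.94 ft³/s
w_3 = (47.7 − 22.5)/2 = 12.6 ft; q_3 = 0.79 × 3.95 × 12.6 = 39.32 ft³/s
w_4 = (99.8 − 29.1)/2 = 35.35 ft; q_4 = 1.27 × 6.06 × 35.35 = 272.1 ft³/s
w_5 = (99.8 − 47.7)/2 = 26.05 ft; q_5 = 0.67 × 1.21 × 26.05 = 21.12 ft³/s
Q = Σ qᵢ = 352.3 ft³/s

352 ft³/s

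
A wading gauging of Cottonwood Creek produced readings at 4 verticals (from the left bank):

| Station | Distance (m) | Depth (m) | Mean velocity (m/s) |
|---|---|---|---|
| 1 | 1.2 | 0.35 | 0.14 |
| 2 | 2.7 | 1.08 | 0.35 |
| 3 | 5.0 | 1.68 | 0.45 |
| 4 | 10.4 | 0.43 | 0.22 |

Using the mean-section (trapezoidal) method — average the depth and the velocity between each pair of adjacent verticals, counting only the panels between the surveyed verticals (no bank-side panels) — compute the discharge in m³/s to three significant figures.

3.44 m³/s

Panel 1-2: Δb = 1.5 m, d̄ = (0.35+1.08)/2 = 0.715, v̄ = (0.14+0.35)/2 = 0.245 → q = 1.5×0.715×0.245 = 0.2628 m³/s
Panel 2-3: Δb = 2.3 m, d̄ = (1.08+1.68)/2 = 1.38, v̄ = (0.35+0.45)/2 = 0.4 → q = 2.3×1.38×0.4 = 1.270 m³/s
Panel 3-4: Δb = 5.4 m, d̄ = (1.68+0.43)/2 = 1.055, v̄ = (0.45+0.22)/2 = 0.335 → q = 5.4×1.055×0.335 = 1.908 m³/s
Q = Σ q = 3.441 m³/s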